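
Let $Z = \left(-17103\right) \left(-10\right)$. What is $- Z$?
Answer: $-171030$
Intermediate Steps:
$Z = 171030$
$- Z = \left(-1\right) 171030 = -171030$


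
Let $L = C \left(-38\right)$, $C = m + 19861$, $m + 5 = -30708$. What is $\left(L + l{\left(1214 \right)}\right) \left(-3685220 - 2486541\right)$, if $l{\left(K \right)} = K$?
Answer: $-2552578631990$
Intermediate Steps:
$m = -30713$ ($m = -5 - 30708 = -30713$)
$C = -10852$ ($C = -30713 + 19861 = -10852$)
$L = 412376$ ($L = \left(-10852\right) \left(-38\right) = 412376$)
$\left(L + l{\left(1214 \right)}\right) \left(-3685220 - 2486541\right) = \left(412376 + 1214\right) \left(-3685220 - 2486541\right) = 413590 \left(-6171761\right) = -2552578631990$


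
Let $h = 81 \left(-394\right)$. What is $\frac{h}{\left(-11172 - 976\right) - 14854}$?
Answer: $\frac{15957}{13501} \approx 1.1819$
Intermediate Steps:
$h = -31914$
$\frac{h}{\left(-11172 - 976\right) - 14854} = - \frac{31914}{\left(-11172 - 976\right) - 14854} = - \frac{31914}{-12148 - 14854} = - \frac{31914}{-27002} = \left(-31914\right) \left(- \frac{1}{27002}\right) = \frac{15957}{13501}$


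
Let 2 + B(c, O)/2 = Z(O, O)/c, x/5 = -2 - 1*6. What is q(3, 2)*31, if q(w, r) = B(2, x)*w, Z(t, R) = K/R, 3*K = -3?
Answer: -14787/40 ≈ -369.67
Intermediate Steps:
K = -1 (K = (⅓)*(-3) = -1)
Z(t, R) = -1/R
x = -40 (x = 5*(-2 - 1*6) = 5*(-2 - 6) = 5*(-8) = -40)
B(c, O) = -4 - 2/(O*c) (B(c, O) = -4 + 2*((-1/O)/c) = -4 + 2*(-1/(O*c)) = -4 - 2/(O*c))
q(w, r) = -159*w/40 (q(w, r) = (-4 - 2/(-40*2))*w = (-4 - 2*(-1/40)*½)*w = (-4 + 1/40)*w = -159*w/40)
q(3, 2)*31 = -159/40*3*31 = -477/40*31 = -14787/40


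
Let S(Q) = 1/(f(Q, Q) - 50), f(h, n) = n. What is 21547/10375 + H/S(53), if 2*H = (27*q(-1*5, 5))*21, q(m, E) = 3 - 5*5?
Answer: -194105078/10375 ≈ -18709.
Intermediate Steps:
S(Q) = 1/(-50 + Q) (S(Q) = 1/(Q - 50) = 1/(-50 + Q))
q(m, E) = -22 (q(m, E) = 3 - 25 = -22)
H = -6237 (H = ((27*(-22))*21)/2 = (-594*21)/2 = (½)*(-12474) = -6237)
21547/10375 + H/S(53) = 21547/10375 - 6237/(1/(-50 + 53)) = 21547*(1/10375) - 6237/(1/3) = 21547/10375 - 6237/⅓ = 21547/10375 - 6237*3 = 21547/10375 - 18711 = -194105078/10375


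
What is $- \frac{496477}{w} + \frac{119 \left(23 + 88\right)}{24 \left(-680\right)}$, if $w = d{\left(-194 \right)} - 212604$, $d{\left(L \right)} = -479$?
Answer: $\frac{103684143}{68186560} \approx 1.5206$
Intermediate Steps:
$w = -213083$ ($w = -479 - 212604 = -213083$)
$- \frac{496477}{w} + \frac{119 \left(23 + 88\right)}{24 \left(-680\right)} = - \frac{496477}{-213083} + \frac{119 \left(23 + 88\right)}{24 \left(-680\right)} = \left(-496477\right) \left(- \frac{1}{213083}\right) + \frac{119 \cdot 111}{-16320} = \frac{496477}{213083} + 13209 \left(- \frac{1}{16320}\right) = \frac{496477}{213083} - \frac{259}{320} = \frac{103684143}{68186560}$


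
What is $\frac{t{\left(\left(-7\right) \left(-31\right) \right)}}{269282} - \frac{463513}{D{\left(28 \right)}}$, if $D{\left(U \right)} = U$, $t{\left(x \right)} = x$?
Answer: $- \frac{62407850795}{3769948} \approx -16554.0$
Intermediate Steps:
$\frac{t{\left(\left(-7\right) \left(-31\right) \right)}}{269282} - \frac{463513}{D{\left(28 \right)}} = \frac{\left(-7\right) \left(-31\right)}{269282} - \frac{463513}{28} = 217 \cdot \frac{1}{269282} - \frac{463513}{28} = \frac{217}{269282} - \frac{463513}{28} = - \frac{62407850795}{3769948}$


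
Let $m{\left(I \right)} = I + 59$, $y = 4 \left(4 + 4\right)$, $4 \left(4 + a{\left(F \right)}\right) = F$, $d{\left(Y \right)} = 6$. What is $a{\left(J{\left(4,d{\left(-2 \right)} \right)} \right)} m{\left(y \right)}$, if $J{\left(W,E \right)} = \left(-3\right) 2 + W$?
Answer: $- \frac{819}{2} \approx -409.5$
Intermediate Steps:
$J{\left(W,E \right)} = -6 + W$
$a{\left(F \right)} = -4 + \frac{F}{4}$
$y = 32$ ($y = 4 \cdot 8 = 32$)
$m{\left(I \right)} = 59 + I$
$a{\left(J{\left(4,d{\left(-2 \right)} \right)} \right)} m{\left(y \right)} = \left(-4 + \frac{-6 + 4}{4}\right) \left(59 + 32\right) = \left(-4 + \frac{1}{4} \left(-2\right)\right) 91 = \left(-4 - \frac{1}{2}\right) 91 = \left(- \frac{9}{2}\right) 91 = - \frac{819}{2}$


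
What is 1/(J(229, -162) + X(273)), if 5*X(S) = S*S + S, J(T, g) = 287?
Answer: 5/76237 ≈ 6.5585e-5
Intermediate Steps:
X(S) = S/5 + S²/5 (X(S) = (S*S + S)/5 = (S² + S)/5 = (S + S²)/5 = S/5 + S²/5)
1/(J(229, -162) + X(273)) = 1/(287 + (⅕)*273*(1 + 273)) = 1/(287 + (⅕)*273*274) = 1/(287 + 74802/5) = 1/(76237/5) = 5/76237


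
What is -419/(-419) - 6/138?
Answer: 22/23 ≈ 0.95652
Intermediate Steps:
-419/(-419) - 6/138 = -419*(-1/419) - 6*1/138 = 1 - 1/23 = 22/23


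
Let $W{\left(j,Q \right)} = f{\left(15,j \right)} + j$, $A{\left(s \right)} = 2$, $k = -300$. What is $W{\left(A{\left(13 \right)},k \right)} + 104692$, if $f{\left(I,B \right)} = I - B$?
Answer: $104707$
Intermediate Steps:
$W{\left(j,Q \right)} = 15$ ($W{\left(j,Q \right)} = \left(15 - j\right) + j = 15$)
$W{\left(A{\left(13 \right)},k \right)} + 104692 = 15 + 104692 = 104707$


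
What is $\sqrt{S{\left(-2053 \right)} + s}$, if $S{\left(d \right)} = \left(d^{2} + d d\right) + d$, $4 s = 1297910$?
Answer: $\frac{\sqrt{35008170}}{2} \approx 2958.4$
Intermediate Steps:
$s = \frac{648955}{2}$ ($s = \frac{1}{4} \cdot 1297910 = \frac{648955}{2} \approx 3.2448 \cdot 10^{5}$)
$S{\left(d \right)} = d + 2 d^{2}$ ($S{\left(d \right)} = \left(d^{2} + d^{2}\right) + d = 2 d^{2} + d = d + 2 d^{2}$)
$\sqrt{S{\left(-2053 \right)} + s} = \sqrt{- 2053 \left(1 + 2 \left(-2053\right)\right) + \frac{648955}{2}} = \sqrt{- 2053 \left(1 - 4106\right) + \frac{648955}{2}} = \sqrt{\left(-2053\right) \left(-4105\right) + \frac{648955}{2}} = \sqrt{8427565 + \frac{648955}{2}} = \sqrt{\frac{17504085}{2}} = \frac{\sqrt{35008170}}{2}$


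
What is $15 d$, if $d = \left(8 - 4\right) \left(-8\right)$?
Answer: $-480$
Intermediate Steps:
$d = -32$ ($d = 4 \left(-8\right) = -32$)
$15 d = 15 \left(-32\right) = -480$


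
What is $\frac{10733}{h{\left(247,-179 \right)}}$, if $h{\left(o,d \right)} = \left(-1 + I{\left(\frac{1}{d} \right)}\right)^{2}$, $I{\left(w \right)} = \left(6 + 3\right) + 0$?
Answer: $\frac{10733}{64} \approx 167.7$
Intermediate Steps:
$I{\left(w \right)} = 9$ ($I{\left(w \right)} = 9 + 0 = 9$)
$h{\left(o,d \right)} = 64$ ($h{\left(o,d \right)} = \left(-1 + 9\right)^{2} = 8^{2} = 64$)
$\frac{10733}{h{\left(247,-179 \right)}} = \frac{10733}{64}$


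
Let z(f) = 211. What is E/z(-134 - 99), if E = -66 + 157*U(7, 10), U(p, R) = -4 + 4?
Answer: -66/211 ≈ -0.31280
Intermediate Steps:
U(p, R) = 0
E = -66 (E = -66 + 157*0 = -66 + 0 = -66)
E/z(-134 - 99) = -66/211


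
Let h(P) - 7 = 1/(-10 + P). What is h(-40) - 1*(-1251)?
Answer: 62899/50 ≈ 1258.0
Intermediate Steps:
h(P) = 7 + 1/(-10 + P)
h(-40) - 1*(-1251) = (-69 + 7*(-40))/(-10 - 40) - 1*(-1251) = (-69 - 280)/(-50) + 1251 = -1/50*(-349) + 1251 = 349/50 + 1251 = 62899/50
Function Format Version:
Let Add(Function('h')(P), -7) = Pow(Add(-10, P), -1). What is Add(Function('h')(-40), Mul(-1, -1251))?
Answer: Rational(62899, 50) ≈ 1258.0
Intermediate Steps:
Function('h')(P) = Add(7, Pow(Add(-10, P), -1))
Add(Function('h')(-40), Mul(-1, -1251)) = Add(Mul(Pow(Add(-10, -40), -1), Add(-69, Mul(7, -40))), Mul(-1, -1251)) = Add(Mul(Pow(-50, -1), Add(-69, -280)), 1251) = Add(Mul(Rational(-1, 50), -349), 1251) = Add(Rational(349, 50), 1251) = Rational(62899, 50)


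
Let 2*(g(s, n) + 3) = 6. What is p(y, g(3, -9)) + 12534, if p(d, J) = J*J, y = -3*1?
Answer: 12534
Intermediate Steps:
g(s, n) = 0 (g(s, n) = -3 + (½)*6 = -3 + 3 = 0)
y = -3
p(d, J) = J²
p(y, g(3, -9)) + 12534 = 0² + 12534 = 0 + 12534 = 12534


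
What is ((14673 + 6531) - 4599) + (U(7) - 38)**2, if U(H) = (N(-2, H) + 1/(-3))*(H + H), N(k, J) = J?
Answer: 177001/9 ≈ 19667.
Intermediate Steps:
U(H) = 2*H*(-1/3 + H) (U(H) = (H + 1/(-3))*(H + H) = (H - 1/3)*(2*H) = (-1/3 + H)*(2*H) = 2*H*(-1/3 + H))
((14673 + 6531) - 4599) + (U(7) - 38)**2 = ((14673 + 6531) - 4599) + ((2/3)*7*(-1 + 3*7) - 38)**2 = (21204 - 4599) + ((2/3)*7*(-1 + 21) - 38)**2 = 16605 + ((2/3)*7*20 - 38)**2 = 16605 + (280/3 - 38)**2 = 16605 + (166/3)**2 = 16605 + 27556/9 = 177001/9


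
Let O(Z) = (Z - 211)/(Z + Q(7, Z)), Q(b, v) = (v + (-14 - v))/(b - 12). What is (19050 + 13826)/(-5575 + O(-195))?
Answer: -31593836/5355545 ≈ -5.8993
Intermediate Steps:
Q(b, v) = -14/(-12 + b)
O(Z) = (-211 + Z)/(14/5 + Z) (O(Z) = (Z - 211)/(Z - 14/(-12 + 7)) = (-211 + Z)/(Z - 14/(-5)) = (-211 + Z)/(Z - 14*(-⅕)) = (-211 + Z)/(Z + 14/5) = (-211 + Z)/(14/5 + Z))
(19050 + 13826)/(-5575 + O(-195)) = (19050 + 13826)/(-5575 + 5*(-211 - 195)/(14 + 5*(-195))) = 32876/(-5575 + 5*(-406)/(14 - 975)) = 32876/(-5575 + 5*(-406)/(-961)) = 32876/(-5575 + 5*(-1/961)*(-406)) = 32876/(-5575 + 2030/961) = 32876/(-5355545/961) = 32876*(-961/5355545) = -31593836/5355545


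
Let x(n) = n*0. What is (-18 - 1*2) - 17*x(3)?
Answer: -20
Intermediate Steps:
x(n) = 0
(-18 - 1*2) - 17*x(3) = (-18 - 1*2) - 17*0 = (-18 - 2) + 0 = -20 + 0 = -20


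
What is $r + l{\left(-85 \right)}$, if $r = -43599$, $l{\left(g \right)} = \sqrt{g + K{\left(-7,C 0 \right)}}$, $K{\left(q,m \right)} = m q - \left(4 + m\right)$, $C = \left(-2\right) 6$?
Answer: $-43599 + i \sqrt{89} \approx -43599.0 + 9.434 i$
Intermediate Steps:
$C = -12$
$K{\left(q,m \right)} = -4 - m + m q$
$l{\left(g \right)} = \sqrt{-4 + g}$ ($l{\left(g \right)} = \sqrt{g - \left(4 + 0 - \left(-12\right) 0 \left(-7\right)\right)} = \sqrt{g - 4} = \sqrt{-4 + g}$)
$r + l{\left(-85 \right)} = -43599 + \sqrt{-4 - 85} = -43599 + \sqrt{-89} = -43599 + i \sqrt{89}$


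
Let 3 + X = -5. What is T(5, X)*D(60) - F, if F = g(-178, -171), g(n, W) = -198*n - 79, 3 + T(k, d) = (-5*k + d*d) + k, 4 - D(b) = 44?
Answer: -36805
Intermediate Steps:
D(b) = -40 (D(b) = 4 - 1*44 = 4 - 44 = -40)
X = -8 (X = -3 - 5 = -8)
T(k, d) = -3 + d² - 4*k (T(k, d) = -3 + ((-5*k + d*d) + k) = -3 + ((-5*k + d²) + k) = -3 + ((d² - 5*k) + k) = -3 + (d² - 4*k) = -3 + d² - 4*k)
g(n, W) = -79 - 198*n
F = 35165 (F = -79 - 198*(-178) = -79 + 35244 = 35165)
T(5, X)*D(60) - F = (-3 + (-8)² - 4*5)*(-40) - 1*35165 = (-3 + 64 - 20)*(-40) - 35165 = 41*(-40) - 35165 = -1640 - 35165 = -36805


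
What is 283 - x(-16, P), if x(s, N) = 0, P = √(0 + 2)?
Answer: 283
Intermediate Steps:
P = √2 ≈ 1.4142
283 - x(-16, P) = 283 - 1*0 = 283 + 0 = 283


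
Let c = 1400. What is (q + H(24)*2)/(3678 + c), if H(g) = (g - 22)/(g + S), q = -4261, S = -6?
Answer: -38347/45702 ≈ -0.83907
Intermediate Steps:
H(g) = (-22 + g)/(-6 + g) (H(g) = (g - 22)/(g - 6) = (-22 + g)/(-6 + g))
(q + H(24)*2)/(3678 + c) = (-4261 + ((-22 + 24)/(-6 + 24))*2)/(3678 + 1400) = (-4261 + (2/18)*2)/5078 = (-4261 + ((1/18)*2)*2)*(1/5078) = (-4261 + (1/9)*2)*(1/5078) = (-4261 + 2/9)*(1/5078) = -38347/9*1/5078 = -38347/45702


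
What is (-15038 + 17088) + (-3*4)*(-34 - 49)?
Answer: 3046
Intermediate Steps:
(-15038 + 17088) + (-3*4)*(-34 - 49) = 2050 - 12*(-83) = 2050 + 996 = 3046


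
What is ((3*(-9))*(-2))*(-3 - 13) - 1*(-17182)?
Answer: 16318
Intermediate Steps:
((3*(-9))*(-2))*(-3 - 13) - 1*(-17182) = -27*(-2)*(-16) + 17182 = 54*(-16) + 17182 = -864 + 17182 = 16318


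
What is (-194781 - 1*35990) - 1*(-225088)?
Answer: -5683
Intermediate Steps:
(-194781 - 1*35990) - 1*(-225088) = (-194781 - 35990) + 225088 = -230771 + 225088 = -5683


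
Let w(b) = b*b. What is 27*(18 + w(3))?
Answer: 729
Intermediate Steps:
w(b) = b²
27*(18 + w(3)) = 27*(18 + 3²) = 27*(18 + 9) = 27*27 = 729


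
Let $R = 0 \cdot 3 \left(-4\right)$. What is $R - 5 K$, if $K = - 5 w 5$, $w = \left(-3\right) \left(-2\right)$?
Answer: $750$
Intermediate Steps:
$w = 6$
$K = -150$ ($K = \left(-5\right) 6 \cdot 5 = \left(-30\right) 5 = -150$)
$R = 0$ ($R = 0 \left(-4\right) = 0$)
$R - 5 K = 0 - 5 \left(-150\right) = 0 - -750 = 0 + 750 = 750$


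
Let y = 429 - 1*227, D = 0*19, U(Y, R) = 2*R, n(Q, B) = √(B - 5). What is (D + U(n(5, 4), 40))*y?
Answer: 16160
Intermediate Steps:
n(Q, B) = √(-5 + B)
D = 0
y = 202 (y = 429 - 227 = 202)
(D + U(n(5, 4), 40))*y = (0 + 2*40)*202 = (0 + 80)*202 = 80*202 = 16160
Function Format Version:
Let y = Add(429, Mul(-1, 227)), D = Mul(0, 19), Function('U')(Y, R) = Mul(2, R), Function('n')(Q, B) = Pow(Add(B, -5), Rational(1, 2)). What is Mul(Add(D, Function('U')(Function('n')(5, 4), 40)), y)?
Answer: 16160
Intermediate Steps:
Function('n')(Q, B) = Pow(Add(-5, B), Rational(1, 2))
D = 0
y = 202 (y = Add(429, -227) = 202)
Mul(Add(D, Function('U')(Function('n')(5, 4), 40)), y) = Mul(Add(0, Mul(2, 40)), 202) = Mul(Add(0, 80), 202) = Mul(80, 202) = 16160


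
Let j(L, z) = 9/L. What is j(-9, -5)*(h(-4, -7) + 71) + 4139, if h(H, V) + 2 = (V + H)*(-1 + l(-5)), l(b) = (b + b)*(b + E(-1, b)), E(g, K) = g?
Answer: 4719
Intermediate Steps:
l(b) = 2*b*(-1 + b) (l(b) = (b + b)*(b - 1) = (2*b)*(-1 + b) = 2*b*(-1 + b))
h(H, V) = -2 + 59*H + 59*V (h(H, V) = -2 + (V + H)*(-1 + 2*(-5)*(-1 - 5)) = -2 + (H + V)*(-1 + 2*(-5)*(-6)) = -2 + (H + V)*(-1 + 60) = -2 + (H + V)*59 = -2 + (59*H + 59*V) = -2 + 59*H + 59*V)
j(-9, -5)*(h(-4, -7) + 71) + 4139 = (9/(-9))*((-2 + 59*(-4) + 59*(-7)) + 71) + 4139 = (9*(-⅑))*((-2 - 236 - 413) + 71) + 4139 = -(-651 + 71) + 4139 = -1*(-580) + 4139 = 580 + 4139 = 4719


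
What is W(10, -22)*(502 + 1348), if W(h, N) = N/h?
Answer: -4070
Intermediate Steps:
W(10, -22)*(502 + 1348) = (-22/10)*(502 + 1348) = -22*1/10*1850 = -11/5*1850 = -4070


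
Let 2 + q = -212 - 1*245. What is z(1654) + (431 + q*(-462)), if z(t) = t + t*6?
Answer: 224067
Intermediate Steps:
q = -459 (q = -2 + (-212 - 1*245) = -2 + (-212 - 245) = -2 - 457 = -459)
z(t) = 7*t (z(t) = t + 6*t = 7*t)
z(1654) + (431 + q*(-462)) = 7*1654 + (431 - 459*(-462)) = 11578 + (431 + 212058) = 11578 + 212489 = 224067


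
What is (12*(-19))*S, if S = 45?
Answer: -10260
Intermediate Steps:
(12*(-19))*S = (12*(-19))*45 = -228*45 = -10260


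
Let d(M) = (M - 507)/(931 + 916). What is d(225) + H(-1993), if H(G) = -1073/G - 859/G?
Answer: 3006378/3681071 ≈ 0.81671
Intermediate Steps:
H(G) = -1932/G
d(M) = -507/1847 + M/1847 (d(M) = (-507 + M)/1847 = (-507 + M)*(1/1847) = -507/1847 + M/1847)
d(225) + H(-1993) = (-507/1847 + (1/1847)*225) - 1932/(-1993) = (-507/1847 + 225/1847) - 1932*(-1/1993) = -282/1847 + 1932/1993 = 3006378/3681071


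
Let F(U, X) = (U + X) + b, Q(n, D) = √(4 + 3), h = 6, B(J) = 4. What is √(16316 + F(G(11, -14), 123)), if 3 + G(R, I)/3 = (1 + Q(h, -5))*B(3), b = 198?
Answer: 2*√(4160 + 3*√7) ≈ 129.12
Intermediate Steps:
Q(n, D) = √7
G(R, I) = 3 + 12*√7 (G(R, I) = -9 + 3*((1 + √7)*4) = -9 + 3*(4 + 4*√7) = -9 + (12 + 12*√7) = 3 + 12*√7)
F(U, X) = 198 + U + X (F(U, X) = (U + X) + 198 = 198 + U + X)
√(16316 + F(G(11, -14), 123)) = √(16316 + (198 + (3 + 12*√7) + 123)) = √(16316 + (324 + 12*√7)) = √(16640 + 12*√7)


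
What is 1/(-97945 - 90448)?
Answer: -1/188393 ≈ -5.3081e-6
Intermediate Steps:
1/(-97945 - 90448) = 1/(-188393) = -1/188393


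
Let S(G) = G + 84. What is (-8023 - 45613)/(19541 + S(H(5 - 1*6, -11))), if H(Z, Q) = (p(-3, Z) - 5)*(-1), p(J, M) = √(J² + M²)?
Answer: -105287468/38533689 - 26818*√10/192668445 ≈ -2.7328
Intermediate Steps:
H(Z, Q) = 5 - √(9 + Z²) (H(Z, Q) = (√((-3)² + Z²) - 5)*(-1) = (√(9 + Z²) - 5)*(-1) = (-5 + √(9 + Z²))*(-1) = 5 - √(9 + Z²))
S(G) = 84 + G
(-8023 - 45613)/(19541 + S(H(5 - 1*6, -11))) = (-8023 - 45613)/(19541 + (84 + (5 - √(9 + (5 - 1*6)²)))) = -53636/(19541 + (84 + (5 - √(9 + (5 - 6)²)))) = -53636/(19541 + (84 + (5 - √(9 + (-1)²)))) = -53636/(19541 + (84 + (5 - √(9 + 1)))) = -53636/(19541 + (84 + (5 - √10))) = -53636/(19541 + (89 - √10)) = -53636/(19630 - √10)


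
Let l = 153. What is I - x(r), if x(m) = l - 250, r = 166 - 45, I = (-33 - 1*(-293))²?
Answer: 67697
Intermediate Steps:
I = 67600 (I = (-33 + 293)² = 260² = 67600)
r = 121
x(m) = -97 (x(m) = 153 - 250 = -97)
I - x(r) = 67600 - 1*(-97) = 67600 + 97 = 67697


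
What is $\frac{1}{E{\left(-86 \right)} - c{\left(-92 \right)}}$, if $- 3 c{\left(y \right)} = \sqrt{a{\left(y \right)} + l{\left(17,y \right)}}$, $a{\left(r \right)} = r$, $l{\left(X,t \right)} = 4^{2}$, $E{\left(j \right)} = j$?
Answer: $- \frac{387}{33320} - \frac{3 i \sqrt{19}}{33320} \approx -0.011615 - 0.00039246 i$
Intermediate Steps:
$l{\left(X,t \right)} = 16$
$c{\left(y \right)} = - \frac{\sqrt{16 + y}}{3}$ ($c{\left(y \right)} = - \frac{\sqrt{y + 16}}{3} = - \frac{\sqrt{16 + y}}{3}$)
$\frac{1}{E{\left(-86 \right)} - c{\left(-92 \right)}} = \frac{1}{-86 - - \frac{\sqrt{16 - 92}}{3}} = \frac{1}{-86 - - \frac{\sqrt{-76}}{3}} = \frac{1}{-86 - - \frac{2 i \sqrt{19}}{3}} = \frac{1}{-86 + \frac{2 i \sqrt{19}}{3}}$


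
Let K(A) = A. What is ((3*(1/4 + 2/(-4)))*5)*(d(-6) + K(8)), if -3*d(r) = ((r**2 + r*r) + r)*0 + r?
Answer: -75/2 ≈ -37.500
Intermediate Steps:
d(r) = -r/3 (d(r) = -(((r**2 + r*r) + r)*0 + r)/3 = -(((r**2 + r**2) + r)*0 + r)/3 = -((2*r**2 + r)*0 + r)/3 = -((r + 2*r**2)*0 + r)/3 = -(0 + r)/3 = -r/3)
((3*(1/4 + 2/(-4)))*5)*(d(-6) + K(8)) = ((3*(1/4 + 2/(-4)))*5)*(-1/3*(-6) + 8) = ((3*(1*(1/4) + 2*(-1/4)))*5)*(2 + 8) = ((3*(1/4 - 1/2))*5)*10 = ((3*(-1/4))*5)*10 = -3/4*5*10 = -15/4*10 = -75/2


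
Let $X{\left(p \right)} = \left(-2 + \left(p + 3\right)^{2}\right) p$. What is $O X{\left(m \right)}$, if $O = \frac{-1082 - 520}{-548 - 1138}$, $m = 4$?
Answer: $\frac{50196}{281} \approx 178.63$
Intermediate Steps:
$O = \frac{267}{281}$ ($O = - \frac{1602}{-1686} = \left(-1602\right) \left(- \frac{1}{1686}\right) = \frac{267}{281} \approx 0.95018$)
$X{\left(p \right)} = p \left(-2 + \left(3 + p\right)^{2}\right)$ ($X{\left(p \right)} = \left(-2 + \left(3 + p\right)^{2}\right) p = p \left(-2 + \left(3 + p\right)^{2}\right)$)
$O X{\left(m \right)} = \frac{267 \cdot 4 \left(-2 + \left(3 + 4\right)^{2}\right)}{281} = \frac{267 \cdot 4 \left(-2 + 7^{2}\right)}{281} = \frac{267 \cdot 4 \left(-2 + 49\right)}{281} = \frac{267 \cdot 4 \cdot 47}{281} = \frac{267}{281} \cdot 188 = \frac{50196}{281}$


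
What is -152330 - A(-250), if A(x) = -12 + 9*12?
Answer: -152426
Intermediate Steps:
A(x) = 96 (A(x) = -12 + 108 = 96)
-152330 - A(-250) = -152330 - 1*96 = -152330 - 96 = -152426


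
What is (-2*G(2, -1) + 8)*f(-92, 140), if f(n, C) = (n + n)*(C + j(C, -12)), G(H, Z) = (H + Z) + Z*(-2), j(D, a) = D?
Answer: -103040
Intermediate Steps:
G(H, Z) = H - Z (G(H, Z) = (H + Z) - 2*Z = H - Z)
f(n, C) = 4*C*n (f(n, C) = (n + n)*(C + C) = (2*n)*(2*C) = 4*C*n)
(-2*G(2, -1) + 8)*f(-92, 140) = (-2*(2 - 1*(-1)) + 8)*(4*140*(-92)) = (-2*(2 + 1) + 8)*(-51520) = (-2*3 + 8)*(-51520) = (-6 + 8)*(-51520) = 2*(-51520) = -103040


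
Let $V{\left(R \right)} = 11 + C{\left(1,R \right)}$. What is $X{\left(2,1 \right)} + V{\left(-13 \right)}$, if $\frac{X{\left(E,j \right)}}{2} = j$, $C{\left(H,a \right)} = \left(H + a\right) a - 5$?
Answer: $164$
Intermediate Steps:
$C{\left(H,a \right)} = -5 + a \left(H + a\right)$ ($C{\left(H,a \right)} = a \left(H + a\right) - 5 = -5 + a \left(H + a\right)$)
$X{\left(E,j \right)} = 2 j$
$V{\left(R \right)} = 6 + R + R^{2}$ ($V{\left(R \right)} = 11 + \left(-5 + R^{2} + 1 R\right) = 11 + \left(-5 + R^{2} + R\right) = 11 + \left(-5 + R + R^{2}\right) = 6 + R + R^{2}$)
$X{\left(2,1 \right)} + V{\left(-13 \right)} = 2 \cdot 1 + \left(6 - 13 + \left(-13\right)^{2}\right) = 2 + \left(6 - 13 + 169\right) = 2 + 162 = 164$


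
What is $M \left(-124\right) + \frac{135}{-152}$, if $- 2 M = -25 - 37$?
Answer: $- \frac{584423}{152} \approx -3844.9$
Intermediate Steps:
$M = 31$ ($M = - \frac{-25 - 37}{2} = \left(- \frac{1}{2}\right) \left(-62\right) = 31$)
$M \left(-124\right) + \frac{135}{-152} = 31 \left(-124\right) + \frac{135}{-152} = -3844 + 135 \left(- \frac{1}{152}\right) = -3844 - \frac{135}{152} = - \frac{584423}{152}$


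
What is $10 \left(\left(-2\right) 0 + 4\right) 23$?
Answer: $920$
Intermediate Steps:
$10 \left(\left(-2\right) 0 + 4\right) 23 = 10 \left(0 + 4\right) 23 = 10 \cdot 4 \cdot 23 = 40 \cdot 23 = 920$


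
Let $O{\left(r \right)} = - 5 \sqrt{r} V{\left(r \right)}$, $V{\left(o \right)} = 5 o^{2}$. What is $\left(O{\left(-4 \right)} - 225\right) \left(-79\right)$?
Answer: $17775 + 63200 i \approx 17775.0 + 63200.0 i$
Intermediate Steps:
$O{\left(r \right)} = - 25 r^{\frac{5}{2}}$ ($O{\left(r \right)} = - 5 \sqrt{r} 5 r^{2} = - 25 r^{\frac{5}{2}}$)
$\left(O{\left(-4 \right)} - 225\right) \left(-79\right) = \left(- 25 \left(-4\right)^{\frac{5}{2}} - 225\right) \left(-79\right) = \left(- 25 \cdot 32 i - 225\right) \left(-79\right) = \left(- 800 i - 225\right) \left(-79\right) = \left(-225 - 800 i\right) \left(-79\right) = 17775 + 63200 i$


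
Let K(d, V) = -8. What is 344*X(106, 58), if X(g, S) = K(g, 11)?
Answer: -2752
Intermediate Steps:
X(g, S) = -8
344*X(106, 58) = 344*(-8) = -2752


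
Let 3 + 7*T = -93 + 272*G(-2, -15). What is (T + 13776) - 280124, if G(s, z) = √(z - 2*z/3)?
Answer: -1864532/7 + 272*I*√5/7 ≈ -2.6636e+5 + 86.887*I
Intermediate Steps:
G(s, z) = √3*√z/3 (G(s, z) = √(z - 2*z/3) = √(z/3) = √3*√z/3)
T = -96/7 + 272*I*√5/7 (T = -3/7 + (-93 + 272*(√3*√(-15)/3))/7 = -3/7 + (-93 + 272*(√3*(I*√15)/3))/7 = -3/7 + (-93 + 272*(I*√5))/7 = -3/7 + (-93 + 272*I*√5)/7 = -3/7 + (-93/7 + 272*I*√5/7) = -96/7 + 272*I*√5/7 ≈ -13.714 + 86.887*I)
(T + 13776) - 280124 = ((-96/7 + 272*I*√5/7) + 13776) - 280124 = (96336/7 + 272*I*√5/7) - 280124 = -1864532/7 + 272*I*√5/7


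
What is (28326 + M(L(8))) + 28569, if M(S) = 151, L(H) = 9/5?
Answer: 57046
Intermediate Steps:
L(H) = 9/5 (L(H) = 9*(⅕) = 9/5)
(28326 + M(L(8))) + 28569 = (28326 + 151) + 28569 = 28477 + 28569 = 57046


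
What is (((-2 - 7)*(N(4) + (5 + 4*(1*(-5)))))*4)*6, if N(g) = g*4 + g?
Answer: -1080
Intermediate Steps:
N(g) = 5*g (N(g) = 4*g + g = 5*g)
(((-2 - 7)*(N(4) + (5 + 4*(1*(-5)))))*4)*6 = (((-2 - 7)*(5*4 + (5 + 4*(1*(-5)))))*4)*6 = (-9*(20 + (5 + 4*(-5)))*4)*6 = (-9*(20 + (5 - 20))*4)*6 = (-9*(20 - 15)*4)*6 = (-9*5*4)*6 = -45*4*6 = -180*6 = -1080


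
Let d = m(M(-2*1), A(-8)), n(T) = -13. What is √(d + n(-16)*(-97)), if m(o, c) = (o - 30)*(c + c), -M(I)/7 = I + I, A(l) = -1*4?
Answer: √1277 ≈ 35.735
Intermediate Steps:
A(l) = -4
M(I) = -14*I (M(I) = -7*(I + I) = -14*I)
m(o, c) = 2*c*(-30 + o) (m(o, c) = (-30 + o)*(2*c) = 2*c*(-30 + o))
d = 16 (d = 2*(-4)*(-30 - (-28)) = 2*(-4)*(-30 - 14*(-2)) = 2*(-4)*(-30 + 28) = 2*(-4)*(-2) = 16)
√(d + n(-16)*(-97)) = √(16 - 13*(-97)) = √(16 + 1261) = √1277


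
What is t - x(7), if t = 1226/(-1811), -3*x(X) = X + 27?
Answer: 57896/5433 ≈ 10.656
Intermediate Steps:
x(X) = -9 - X/3 (x(X) = -(X + 27)/3 = -(27 + X)/3 = -9 - X/3)
t = -1226/1811 (t = 1226*(-1/1811) = -1226/1811 ≈ -0.67697)
t - x(7) = -1226/1811 - (-9 - 1/3*7) = -1226/1811 - (-9 - 7/3) = -1226/1811 - 1*(-34/3) = -1226/1811 + 34/3 = 57896/5433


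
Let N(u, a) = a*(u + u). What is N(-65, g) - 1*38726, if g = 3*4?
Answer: -40286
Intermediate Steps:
g = 12
N(u, a) = 2*a*u (N(u, a) = a*(2*u) = 2*a*u)
N(-65, g) - 1*38726 = 2*12*(-65) - 1*38726 = -1560 - 38726 = -40286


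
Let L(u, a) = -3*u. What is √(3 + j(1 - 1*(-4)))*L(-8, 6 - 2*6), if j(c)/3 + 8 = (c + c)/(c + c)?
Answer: 72*I*√2 ≈ 101.82*I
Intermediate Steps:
j(c) = -21 (j(c) = -24 + 3*((c + c)/(c + c)) = -24 + 3*((2*c)/((2*c))) = -24 + 3*((2*c)*(1/(2*c))) = -24 + 3*1 = -24 + 3 = -21)
√(3 + j(1 - 1*(-4)))*L(-8, 6 - 2*6) = √(3 - 21)*(-3*(-8)) = √(-18)*24 = (3*I*√2)*24 = 72*I*√2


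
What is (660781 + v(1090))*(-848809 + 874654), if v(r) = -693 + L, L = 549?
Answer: 17074163265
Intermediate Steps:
v(r) = -144 (v(r) = -693 + 549 = -144)
(660781 + v(1090))*(-848809 + 874654) = (660781 - 144)*(-848809 + 874654) = 660637*25845 = 17074163265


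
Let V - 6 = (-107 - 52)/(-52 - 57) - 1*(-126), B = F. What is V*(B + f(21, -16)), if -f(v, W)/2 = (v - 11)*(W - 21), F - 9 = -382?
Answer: 5338749/109 ≈ 48979.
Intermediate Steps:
F = -373 (F = 9 - 382 = -373)
B = -373
f(v, W) = -2*(-21 + W)*(-11 + v) (f(v, W) = -2*(v - 11)*(W - 21) = -2*(-11 + v)*(-21 + W) = -2*(-21 + W)*(-11 + v))
V = 14547/109 (V = 6 + ((-107 - 52)/(-52 - 57) - 1*(-126)) = 6 + (-159/(-109) + 126) = 6 + (-159*(-1/109) + 126) = 6 + (159/109 + 126) = 6 + 13893/109 = 14547/109 ≈ 133.46)
V*(B + f(21, -16)) = 14547*(-373 + (-462 + 22*(-16) + 42*21 - 2*(-16)*21))/109 = 14547*(-373 + (-462 - 352 + 882 + 672))/109 = 14547*(-373 + 740)/109 = (14547/109)*367 = 5338749/109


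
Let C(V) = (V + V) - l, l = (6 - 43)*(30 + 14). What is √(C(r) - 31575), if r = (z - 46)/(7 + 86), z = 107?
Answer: I*√259000257/93 ≈ 173.05*I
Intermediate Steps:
l = -1628 (l = -37*44 = -1628)
r = 61/93 (r = (107 - 46)/(7 + 86) = 61/93 ≈ 0.65591)
C(V) = 1628 + 2*V (C(V) = (V + V) - 1*(-1628) = 2*V + 1628 = 1628 + 2*V)
√(C(r) - 31575) = √((1628 + 2*(61/93)) - 31575) = √((1628 + 122/93) - 31575) = √(151526/93 - 31575) = √(-2784949/93) = I*√259000257/93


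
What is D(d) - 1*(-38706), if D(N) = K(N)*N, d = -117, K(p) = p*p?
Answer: -1562907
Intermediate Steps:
K(p) = p**2
D(N) = N**3 (D(N) = N**2*N = N**3)
D(d) - 1*(-38706) = (-117)**3 - 1*(-38706) = -1601613 + 38706 = -1562907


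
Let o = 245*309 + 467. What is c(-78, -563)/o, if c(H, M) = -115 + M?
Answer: -339/38086 ≈ -0.0089009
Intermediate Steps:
o = 76172 (o = 75705 + 467 = 76172)
c(-78, -563)/o = (-115 - 563)/76172 = -678*1/76172 = -339/38086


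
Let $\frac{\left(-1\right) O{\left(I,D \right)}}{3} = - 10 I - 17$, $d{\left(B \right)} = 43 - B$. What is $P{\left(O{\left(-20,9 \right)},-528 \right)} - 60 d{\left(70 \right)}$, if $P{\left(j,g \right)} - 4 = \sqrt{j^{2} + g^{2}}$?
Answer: $1624 + 3 \sqrt{64465} \approx 2385.7$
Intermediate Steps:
$O{\left(I,D \right)} = 51 + 30 I$ ($O{\left(I,D \right)} = - 3 \left(- 10 I - 17\right) = - 3 \left(-17 - 10 I\right) = 51 + 30 I$)
$P{\left(j,g \right)} = 4 + \sqrt{g^{2} + j^{2}}$ ($P{\left(j,g \right)} = 4 + \sqrt{j^{2} + g^{2}} = 4 + \sqrt{g^{2} + j^{2}}$)
$P{\left(O{\left(-20,9 \right)},-528 \right)} - 60 d{\left(70 \right)} = \left(4 + \sqrt{\left(-528\right)^{2} + \left(51 + 30 \left(-20\right)\right)^{2}}\right) - 60 \left(43 - 70\right) = \left(4 + \sqrt{278784 + \left(51 - 600\right)^{2}}\right) - 60 \left(43 - 70\right) = \left(4 + \sqrt{278784 + \left(-549\right)^{2}}\right) - 60 \left(-27\right) = \left(4 + \sqrt{278784 + 301401}\right) - -1620 = \left(4 + \sqrt{580185}\right) + 1620 = \left(4 + 3 \sqrt{64465}\right) + 1620 = 1624 + 3 \sqrt{64465}$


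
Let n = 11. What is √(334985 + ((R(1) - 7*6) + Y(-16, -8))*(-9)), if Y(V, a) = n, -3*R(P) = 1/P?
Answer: √335267 ≈ 579.02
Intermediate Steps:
R(P) = -1/(3*P)
Y(V, a) = 11
√(334985 + ((R(1) - 7*6) + Y(-16, -8))*(-9)) = √(334985 + ((-⅓/1 - 7*6) + 11)*(-9)) = √(334985 + ((-⅓*1 - 42) + 11)*(-9)) = √(334985 + ((-⅓ - 42) + 11)*(-9)) = √(334985 + (-127/3 + 11)*(-9)) = √(334985 - 94/3*(-9)) = √(334985 + 282) = √335267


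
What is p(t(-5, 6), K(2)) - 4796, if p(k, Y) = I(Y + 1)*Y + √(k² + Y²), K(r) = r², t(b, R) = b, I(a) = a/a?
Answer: -4792 + √41 ≈ -4785.6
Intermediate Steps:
I(a) = 1
p(k, Y) = Y + √(Y² + k²) (p(k, Y) = 1*Y + √(k² + Y²) = Y + √(Y² + k²))
p(t(-5, 6), K(2)) - 4796 = (2² + √((2²)² + (-5)²)) - 4796 = (4 + √(4² + 25)) - 4796 = (4 + √(16 + 25)) - 4796 = (4 + √41) - 4796 = -4792 + √41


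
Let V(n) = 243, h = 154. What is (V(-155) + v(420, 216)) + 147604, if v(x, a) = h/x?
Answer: 4435421/30 ≈ 1.4785e+5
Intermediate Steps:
v(x, a) = 154/x
(V(-155) + v(420, 216)) + 147604 = (243 + 154/420) + 147604 = (243 + 154*(1/420)) + 147604 = (243 + 11/30) + 147604 = 7301/30 + 147604 = 4435421/30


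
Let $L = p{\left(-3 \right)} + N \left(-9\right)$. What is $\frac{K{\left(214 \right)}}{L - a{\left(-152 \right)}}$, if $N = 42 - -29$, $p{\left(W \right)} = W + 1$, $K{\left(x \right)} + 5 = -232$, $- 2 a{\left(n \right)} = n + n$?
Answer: $\frac{237}{793} \approx 0.29886$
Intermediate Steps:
$a{\left(n \right)} = - n$ ($a{\left(n \right)} = - \frac{n + n}{2} = - \frac{2 n}{2} = - n$)
$K{\left(x \right)} = -237$ ($K{\left(x \right)} = -5 - 232 = -237$)
$p{\left(W \right)} = 1 + W$
$N = 71$ ($N = 42 + 29 = 71$)
$L = -641$ ($L = \left(1 - 3\right) + 71 \left(-9\right) = -2 - 639 = -641$)
$\frac{K{\left(214 \right)}}{L - a{\left(-152 \right)}} = - \frac{237}{-641 - \left(-1\right) \left(-152\right)} = - \frac{237}{-641 - 152} = - \frac{237}{-793} = \left(-237\right) \left(- \frac{1}{793}\right) = \frac{237}{793}$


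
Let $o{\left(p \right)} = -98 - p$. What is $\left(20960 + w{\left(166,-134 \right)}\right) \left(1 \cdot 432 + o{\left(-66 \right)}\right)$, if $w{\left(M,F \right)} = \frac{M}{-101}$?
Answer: $\frac{846717600}{101} \approx 8.3833 \cdot 10^{6}$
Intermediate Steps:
$w{\left(M,F \right)} = - \frac{M}{101}$ ($w{\left(M,F \right)} = M \left(- \frac{1}{101}\right) = - \frac{M}{101}$)
$\left(20960 + w{\left(166,-134 \right)}\right) \left(1 \cdot 432 + o{\left(-66 \right)}\right) = \left(20960 - \frac{166}{101}\right) \left(1 \cdot 432 - 32\right) = \left(20960 - \frac{166}{101}\right) \left(432 + \left(-98 + 66\right)\right) = \frac{2116794 \left(432 - 32\right)}{101} = \frac{2116794}{101} \cdot 400 = \frac{846717600}{101}$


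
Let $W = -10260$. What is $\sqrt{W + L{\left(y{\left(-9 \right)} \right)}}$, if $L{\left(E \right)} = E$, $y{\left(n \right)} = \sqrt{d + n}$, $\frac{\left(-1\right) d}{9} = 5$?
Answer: $\sqrt{-10260 + 3 i \sqrt{6}} \approx 0.0363 + 101.29 i$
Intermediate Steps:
$d = -45$ ($d = \left(-9\right) 5 = -45$)
$y{\left(n \right)} = \sqrt{-45 + n}$
$\sqrt{W + L{\left(y{\left(-9 \right)} \right)}} = \sqrt{-10260 + \sqrt{-45 - 9}} = \sqrt{-10260 + \sqrt{-54}} = \sqrt{-10260 + 3 i \sqrt{6}}$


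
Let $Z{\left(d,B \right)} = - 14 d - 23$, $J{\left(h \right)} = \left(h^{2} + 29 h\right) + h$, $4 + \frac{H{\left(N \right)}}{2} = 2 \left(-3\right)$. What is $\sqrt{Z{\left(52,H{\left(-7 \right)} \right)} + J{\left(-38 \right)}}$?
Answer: $i \sqrt{447} \approx 21.142 i$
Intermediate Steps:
$H{\left(N \right)} = -20$ ($H{\left(N \right)} = -8 + 2 \cdot 2 \left(-3\right) = -8 + 2 \left(-6\right) = -8 - 12 = -20$)
$J{\left(h \right)} = h^{2} + 30 h$
$Z{\left(d,B \right)} = -23 - 14 d$
$\sqrt{Z{\left(52,H{\left(-7 \right)} \right)} + J{\left(-38 \right)}} = \sqrt{\left(-23 - 728\right) - 38 \left(30 - 38\right)} = \sqrt{\left(-23 - 728\right) - -304} = \sqrt{-751 + 304} = \sqrt{-447} = i \sqrt{447}$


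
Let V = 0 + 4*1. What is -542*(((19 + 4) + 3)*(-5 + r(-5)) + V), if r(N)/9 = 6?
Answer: -692676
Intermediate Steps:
r(N) = 54 (r(N) = 9*6 = 54)
V = 4 (V = 0 + 4 = 4)
-542*(((19 + 4) + 3)*(-5 + r(-5)) + V) = -542*(((19 + 4) + 3)*(-5 + 54) + 4) = -542*((23 + 3)*49 + 4) = -542*(26*49 + 4) = -542*(1274 + 4) = -542*1278 = -692676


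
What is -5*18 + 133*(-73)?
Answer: -9799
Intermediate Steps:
-5*18 + 133*(-73) = -90 - 9709 = -9799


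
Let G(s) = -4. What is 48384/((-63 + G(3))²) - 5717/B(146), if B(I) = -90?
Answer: 30018173/404010 ≈ 74.301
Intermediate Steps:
48384/((-63 + G(3))²) - 5717/B(146) = 48384/((-63 - 4)²) - 5717/(-90) = 48384/((-67)²) - 5717*(-1/90) = 48384/4489 + 5717/90 = 30018173/404010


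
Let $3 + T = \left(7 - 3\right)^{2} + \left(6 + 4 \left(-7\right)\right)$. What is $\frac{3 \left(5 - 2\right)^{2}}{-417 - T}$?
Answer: $- \frac{9}{136} \approx -0.066176$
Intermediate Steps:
$T = -9$ ($T = -3 + \left(\left(7 - 3\right)^{2} + \left(6 + 4 \left(-7\right)\right)\right) = -3 + \left(4^{2} + \left(6 - 28\right)\right) = -3 + \left(16 - 22\right) = -3 - 6 = -9$)
$\frac{3 \left(5 - 2\right)^{2}}{-417 - T} = \frac{3 \left(5 - 2\right)^{2}}{-417 - -9} = \frac{3 \cdot 3^{2}}{-417 + 9} = \frac{3 \cdot 9}{-408} = 27 \left(- \frac{1}{408}\right) = - \frac{9}{136}$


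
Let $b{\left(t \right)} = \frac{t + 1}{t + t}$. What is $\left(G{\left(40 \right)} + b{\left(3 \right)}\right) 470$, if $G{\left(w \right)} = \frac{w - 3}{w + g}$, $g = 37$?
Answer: $\frac{124550}{231} \approx 539.18$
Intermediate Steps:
$b{\left(t \right)} = \frac{1 + t}{2 t}$
$G{\left(w \right)} = \frac{-3 + w}{37 + w}$ ($G{\left(w \right)} = \frac{w - 3}{w + 37} = \frac{-3 + w}{37 + w}$)
$\left(G{\left(40 \right)} + b{\left(3 \right)}\right) 470 = \left(\frac{-3 + 40}{37 + 40} + \frac{1 + 3}{2 \cdot 3}\right) 470 = \left(\frac{1}{77} \cdot 37 + \frac{1}{2} \cdot \frac{1}{3} \cdot 4\right) 470 = \left(\frac{1}{77} \cdot 37 + \frac{2}{3}\right) 470 = \left(\frac{37}{77} + \frac{2}{3}\right) 470 = \frac{265}{231} \cdot 470 = \frac{124550}{231}$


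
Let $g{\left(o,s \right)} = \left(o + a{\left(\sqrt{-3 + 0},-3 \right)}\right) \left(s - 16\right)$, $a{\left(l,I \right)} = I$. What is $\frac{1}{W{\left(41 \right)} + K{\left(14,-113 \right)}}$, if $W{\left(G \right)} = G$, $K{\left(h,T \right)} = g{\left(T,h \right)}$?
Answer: $\frac{1}{273} \approx 0.003663$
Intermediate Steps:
$g{\left(o,s \right)} = \left(-16 + s\right) \left(-3 + o\right)$ ($g{\left(o,s \right)} = \left(o - 3\right) \left(s - 16\right) = \left(-3 + o\right) \left(-16 + s\right) = \left(-16 + s\right) \left(-3 + o\right)$)
$K{\left(h,T \right)} = 48 - 16 T - 3 h + T h$
$\frac{1}{W{\left(41 \right)} + K{\left(14,-113 \right)}} = \frac{1}{41 - -232} = \frac{1}{41 + \left(48 + 1808 - 42 - 1582\right)} = \frac{1}{41 + 232} = \frac{1}{273}$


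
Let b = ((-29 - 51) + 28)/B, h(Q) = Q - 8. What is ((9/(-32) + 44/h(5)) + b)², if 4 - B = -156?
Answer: 53743561/230400 ≈ 233.26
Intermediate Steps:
B = 160 (B = 4 - 1*(-156) = 4 + 156 = 160)
h(Q) = -8 + Q
b = -13/40 (b = ((-29 - 51) + 28)/160 = (-80 + 28)*(1/160) = -52*1/160 = -13/40 ≈ -0.32500)
((9/(-32) + 44/h(5)) + b)² = ((9/(-32) + 44/(-8 + 5)) - 13/40)² = ((9*(-1/32) + 44/(-3)) - 13/40)² = ((-9/32 + 44*(-⅓)) - 13/40)² = ((-9/32 - 44/3) - 13/40)² = (-1435/96 - 13/40)² = (-7331/480)² = 53743561/230400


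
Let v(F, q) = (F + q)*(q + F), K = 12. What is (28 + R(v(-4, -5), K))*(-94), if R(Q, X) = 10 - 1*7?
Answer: -2914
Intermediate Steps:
v(F, q) = (F + q)² (v(F, q) = (F + q)*(F + q) = (F + q)²)
R(Q, X) = 3 (R(Q, X) = 10 - 7 = 3)
(28 + R(v(-4, -5), K))*(-94) = (28 + 3)*(-94) = 31*(-94) = -2914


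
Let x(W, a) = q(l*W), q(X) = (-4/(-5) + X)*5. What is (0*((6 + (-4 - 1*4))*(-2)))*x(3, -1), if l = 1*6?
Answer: 0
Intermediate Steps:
l = 6
q(X) = 4 + 5*X (q(X) = (-4*(-⅕) + X)*5 = (⅘ + X)*5 = 4 + 5*X)
x(W, a) = 4 + 30*W (x(W, a) = 4 + 5*(6*W) = 4 + 30*W)
(0*((6 + (-4 - 1*4))*(-2)))*x(3, -1) = (0*((6 + (-4 - 1*4))*(-2)))*(4 + 30*3) = (0*((6 + (-4 - 4))*(-2)))*(4 + 90) = (0*((6 - 8)*(-2)))*94 = (0*(-2*(-2)))*94 = (0*4)*94 = 0*94 = 0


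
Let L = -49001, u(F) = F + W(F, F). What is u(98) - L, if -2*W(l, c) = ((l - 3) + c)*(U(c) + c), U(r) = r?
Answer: 30185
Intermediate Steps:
W(l, c) = -c*(-3 + c + l) (W(l, c) = -((l - 3) + c)*(c + c)/2 = -((-3 + l) + c)*2*c/2 = -(-3 + c + l)*2*c/2 = -c*(-3 + c + l))
u(F) = F + F*(3 - 2*F) (u(F) = F + F*(3 - F - F) = F + F*(3 - 2*F))
u(98) - L = 2*98*(2 - 1*98) - 1*(-49001) = 2*98*(2 - 98) + 49001 = 2*98*(-96) + 49001 = -18816 + 49001 = 30185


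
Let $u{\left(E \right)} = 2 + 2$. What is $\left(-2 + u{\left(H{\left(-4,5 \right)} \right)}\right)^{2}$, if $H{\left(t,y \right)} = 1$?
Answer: $4$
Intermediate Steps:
$u{\left(E \right)} = 4$
$\left(-2 + u{\left(H{\left(-4,5 \right)} \right)}\right)^{2} = \left(-2 + 4\right)^{2} = 2^{2} = 4$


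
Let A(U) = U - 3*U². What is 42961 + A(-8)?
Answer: 42761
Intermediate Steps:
42961 + A(-8) = 42961 - 8*(1 - 3*(-8)) = 42961 - 8*(1 + 24) = 42961 - 8*25 = 42961 - 200 = 42761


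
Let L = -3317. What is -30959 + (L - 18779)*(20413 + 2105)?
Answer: -497588687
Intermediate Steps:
-30959 + (L - 18779)*(20413 + 2105) = -30959 + (-3317 - 18779)*(20413 + 2105) = -30959 - 22096*22518 = -30959 - 497557728 = -497588687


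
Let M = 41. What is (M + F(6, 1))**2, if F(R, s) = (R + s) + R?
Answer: 2916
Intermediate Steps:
F(R, s) = s + 2*R
(M + F(6, 1))**2 = (41 + (1 + 2*6))**2 = (41 + (1 + 12))**2 = (41 + 13)**2 = 54**2 = 2916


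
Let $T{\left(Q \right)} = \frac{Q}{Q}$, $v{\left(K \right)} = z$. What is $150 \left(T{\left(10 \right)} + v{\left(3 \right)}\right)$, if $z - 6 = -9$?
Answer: $-300$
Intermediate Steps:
$z = -3$ ($z = 6 - 9 = -3$)
$v{\left(K \right)} = -3$
$T{\left(Q \right)} = 1$
$150 \left(T{\left(10 \right)} + v{\left(3 \right)}\right) = 150 \left(1 - 3\right) = 150 \left(-2\right) = -300$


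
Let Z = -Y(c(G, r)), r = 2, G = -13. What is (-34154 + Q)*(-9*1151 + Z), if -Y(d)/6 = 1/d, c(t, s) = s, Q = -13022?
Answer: 488554656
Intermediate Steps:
Y(d) = -6/d
Z = 3 (Z = -(-6)/2 = -1*(-3) = 3)
(-34154 + Q)*(-9*1151 + Z) = (-34154 - 13022)*(-9*1151 + 3) = -47176*(-10359 + 3) = -47176*(-10356) = 488554656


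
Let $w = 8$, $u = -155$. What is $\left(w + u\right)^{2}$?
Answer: $21609$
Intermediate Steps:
$\left(w + u\right)^{2} = \left(8 - 155\right)^{2} = \left(-147\right)^{2} = 21609$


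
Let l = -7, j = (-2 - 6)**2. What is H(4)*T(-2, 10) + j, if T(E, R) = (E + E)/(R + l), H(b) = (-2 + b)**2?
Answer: 176/3 ≈ 58.667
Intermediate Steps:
j = 64 (j = (-8)**2 = 64)
T(E, R) = 2*E/(-7 + R) (T(E, R) = (E + E)/(R - 7) = (2*E)/(-7 + R) = 2*E/(-7 + R))
H(4)*T(-2, 10) + j = (-2 + 4)**2*(2*(-2)/(-7 + 10)) + 64 = 2**2*(2*(-2)/3) + 64 = 4*(2*(-2)*(1/3)) + 64 = 4*(-4/3) + 64 = -16/3 + 64 = 176/3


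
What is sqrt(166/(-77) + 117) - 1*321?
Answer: -321 + sqrt(680911)/77 ≈ -310.28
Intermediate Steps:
sqrt(166/(-77) + 117) - 1*321 = sqrt(166*(-1/77) + 117) - 321 = sqrt(-166/77 + 117) - 321 = sqrt(8843/77) - 321 = sqrt(680911)/77 - 321 = -321 + sqrt(680911)/77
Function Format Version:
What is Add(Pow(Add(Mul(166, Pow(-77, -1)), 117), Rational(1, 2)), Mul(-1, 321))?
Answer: Add(-321, Mul(Rational(1, 77), Pow(680911, Rational(1, 2)))) ≈ -310.28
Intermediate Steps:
Add(Pow(Add(Mul(166, Pow(-77, -1)), 117), Rational(1, 2)), Mul(-1, 321)) = Add(Pow(Add(Mul(166, Rational(-1, 77)), 117), Rational(1, 2)), -321) = Add(Pow(Add(Rational(-166, 77), 117), Rational(1, 2)), -321) = Add(Pow(Rational(8843, 77), Rational(1, 2)), -321) = Add(Mul(Rational(1, 77), Pow(680911, Rational(1, 2))), -321) = Add(-321, Mul(Rational(1, 77), Pow(680911, Rational(1, 2))))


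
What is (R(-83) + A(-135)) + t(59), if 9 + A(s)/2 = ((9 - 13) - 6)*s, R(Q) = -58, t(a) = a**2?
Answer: 6105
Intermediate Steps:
A(s) = -18 - 20*s (A(s) = -18 + 2*(((9 - 13) - 6)*s) = -18 + 2*((-4 - 6)*s) = -18 + 2*(-10*s) = -18 - 20*s)
(R(-83) + A(-135)) + t(59) = (-58 + (-18 - 20*(-135))) + 59**2 = (-58 + (-18 + 2700)) + 3481 = (-58 + 2682) + 3481 = 2624 + 3481 = 6105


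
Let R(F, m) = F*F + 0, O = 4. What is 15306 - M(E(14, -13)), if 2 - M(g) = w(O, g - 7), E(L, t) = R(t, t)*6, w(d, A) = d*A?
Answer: 19332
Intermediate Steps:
R(F, m) = F² (R(F, m) = F² + 0 = F²)
w(d, A) = A*d
E(L, t) = 6*t² (E(L, t) = t²*6 = 6*t²)
M(g) = 30 - 4*g (M(g) = 2 - (g - 7)*4 = 2 - (-7 + g)*4 = 2 - (-28 + 4*g) = 2 + (28 - 4*g) = 30 - 4*g)
15306 - M(E(14, -13)) = 15306 - (30 - 24*(-13)²) = 15306 - (30 - 24*169) = 15306 - (30 - 4*1014) = 15306 - (30 - 4056) = 15306 - 1*(-4026) = 15306 + 4026 = 19332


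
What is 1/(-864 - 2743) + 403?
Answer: 1453620/3607 ≈ 403.00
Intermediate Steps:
1/(-864 - 2743) + 403 = 1/(-3607) + 403 = -1/3607 + 403 = 1453620/3607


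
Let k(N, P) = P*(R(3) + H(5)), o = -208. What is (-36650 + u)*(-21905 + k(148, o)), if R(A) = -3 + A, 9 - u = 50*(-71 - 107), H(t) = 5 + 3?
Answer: 653827629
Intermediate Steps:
H(t) = 8
u = 8909 (u = 9 - 50*(-71 - 107) = 9 - 50*(-178) = 9 - 1*(-8900) = 9 + 8900 = 8909)
k(N, P) = 8*P (k(N, P) = P*((-3 + 3) + 8) = P*(0 + 8) = P*8 = 8*P)
(-36650 + u)*(-21905 + k(148, o)) = (-36650 + 8909)*(-21905 + 8*(-208)) = -27741*(-21905 - 1664) = -27741*(-23569) = 653827629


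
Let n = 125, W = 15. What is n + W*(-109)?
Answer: -1510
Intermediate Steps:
n + W*(-109) = 125 + 15*(-109) = 125 - 1635 = -1510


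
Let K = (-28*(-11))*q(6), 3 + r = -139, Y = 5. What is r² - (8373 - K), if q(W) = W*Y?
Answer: 21031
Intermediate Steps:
r = -142 (r = -3 - 139 = -142)
q(W) = 5*W (q(W) = W*5 = 5*W)
K = 9240 (K = (-28*(-11))*(5*6) = 308*30 = 9240)
r² - (8373 - K) = (-142)² - (8373 - 1*9240) = 20164 - (8373 - 9240) = 20164 - 1*(-867) = 20164 + 867 = 21031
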